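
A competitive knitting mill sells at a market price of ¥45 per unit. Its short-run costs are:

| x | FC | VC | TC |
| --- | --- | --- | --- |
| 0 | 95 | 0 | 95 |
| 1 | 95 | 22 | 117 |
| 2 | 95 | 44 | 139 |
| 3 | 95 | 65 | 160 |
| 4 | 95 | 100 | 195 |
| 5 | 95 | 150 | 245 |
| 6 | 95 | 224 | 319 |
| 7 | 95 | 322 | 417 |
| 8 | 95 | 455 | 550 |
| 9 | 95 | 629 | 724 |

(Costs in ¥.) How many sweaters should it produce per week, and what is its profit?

x = 4; profit = -¥15

Profit at each row (π = 45x − TC): x=0: -95; x=1: -72; x=2: -49; x=3: -25; x=4: -15; x=5: -20; x=6: -49; x=7: -102; x=8: -190; x=9: -319.
Profit is maximized at x = 4. AVC there is 100/4 = ¥25 ≤ P, so producing beats shutting down (which would give -¥95).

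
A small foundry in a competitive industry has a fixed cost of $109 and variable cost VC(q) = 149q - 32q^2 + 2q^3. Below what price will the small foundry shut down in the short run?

Short-run supply begins at min AVC. From VC = 149q - 32q^2 + 2q^3, AVC = 149 - 32q + 2q^2.
At the minimum of AVC, MC = AVC. MC = 149 - 64q + 6q^2; setting MC = AVC gives 4q^2 - 32q = 0, so q = 8. min AVC = 21.
For P < $21 the firm produces nothing.

$21 per unit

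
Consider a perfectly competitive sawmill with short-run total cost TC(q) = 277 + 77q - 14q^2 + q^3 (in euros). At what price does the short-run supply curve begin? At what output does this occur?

The firm shuts down when price falls below the minimum of average variable cost. AVC = VC/q = 77 - 14q + q^2.
At the minimum of AVC, MC = AVC. MC = 77 - 28q + 3q^2; setting MC = AVC gives 2q^2 - 14q = 0, so q = 7. min AVC = 28.
The firm shuts down for any P below €28.

€28 per unit, at q = 7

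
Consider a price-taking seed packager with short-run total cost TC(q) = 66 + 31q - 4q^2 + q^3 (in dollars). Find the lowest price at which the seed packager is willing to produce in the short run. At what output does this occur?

Short-run supply begins at min AVC. From VC = 31q - 4q^2 + q^3, AVC = 31 - 4q + q^2.
At the minimum of AVC, MC = AVC. MC = 31 - 8q + 3q^2; setting MC = AVC gives 2q^2 - 4q = 0, so q = 2. min AVC = 27.
For P < $27 the firm produces nothing.

$27 per unit, at q = 2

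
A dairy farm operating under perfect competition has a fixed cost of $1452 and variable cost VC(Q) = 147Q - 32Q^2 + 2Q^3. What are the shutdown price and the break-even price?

Shutdown price = min AVC. AVC = 147 - 32Q + 2Q^2, with vertex at Q = 8 and minimum $19.
ATC = 1452/Q + 147 - 32Q + 2Q^2. Setting dATC/dQ = −1452/Q^2 − 32 + 4Q = 0 gives Q = 11 (since 4·11^3 − 32·11^2 = 1452).
min ATC = 1452/11 + 147 − 32·11 + 2·11^2 = $169. That is the break-even price.
Between these two prices the firm operates at a loss; above $169 it earns a profit.

Shutdown price = $19; break-even price = $169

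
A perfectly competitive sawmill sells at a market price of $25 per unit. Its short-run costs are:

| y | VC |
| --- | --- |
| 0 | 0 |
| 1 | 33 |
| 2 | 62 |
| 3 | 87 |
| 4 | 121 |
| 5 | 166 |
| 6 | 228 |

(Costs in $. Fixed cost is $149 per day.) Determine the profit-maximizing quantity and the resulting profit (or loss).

y = 0 (shut down); profit = -$149

Tabulate TR − TC: y=0: -149; y=1: -157; y=2: -161; y=3: -161; y=4: -170; y=5: -190; y=6: -227.
Profit is highest at y = 0. Equivalently, the lowest AVC in the table is 87/3 ≈ $29 at y = 3, and P = $25 falls below it — price never covers variable cost, so the firm shuts down and loses only its fixed cost.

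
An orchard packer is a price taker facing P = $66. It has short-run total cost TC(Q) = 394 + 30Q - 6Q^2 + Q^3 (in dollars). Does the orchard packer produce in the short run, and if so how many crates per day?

Produce at Q = 6

Variable cost is VC = 30Q - 6Q^2 + Q^3, so AVC = VC/Q = 30 - 6Q + Q^2 and MC = dTC/dQ = 30 - 12Q + 3Q^2.
AVC is minimized where dAVC/dQ = -6 + 2Q = 0, at Q = 3; min AVC = 30 - 6·3 + 3^2 = $21.
P = $66 exceeds min AVC = $21, so the firm stays open.
Solving P = MC: -36 - 12Q + 3Q^2 = 0 ⇒ Q = -2 or 6. On the upward-sloping branch, Q* = 6.
Check: AVC at Q = 6 is $30 ≤ P, so revenue covers variable cost.
Profit = P·Q − TC = 66·6 − 574 = -$178, a loss, but smaller than the $394 fixed cost the firm would lose by shutting down.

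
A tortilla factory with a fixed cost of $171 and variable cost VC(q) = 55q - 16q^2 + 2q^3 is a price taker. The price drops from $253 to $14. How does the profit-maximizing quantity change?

Output falls from 9 to 0 (the firm shuts down)

MC = 55 - 32q + 6q^2; the shutdown threshold is min AVC = $23 (at q = 4).
At P = $253 ≥ min AVC, set P = MC on the rising branch: q = 9.
At P = $14 < min AVC = $23, price no longer covers variable cost at any output, so the firm shuts down: q = 0.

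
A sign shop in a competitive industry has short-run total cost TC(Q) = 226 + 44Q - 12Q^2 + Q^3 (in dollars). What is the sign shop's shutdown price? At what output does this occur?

Short-run supply begins at min AVC. From VC = 44Q - 12Q^2 + Q^3, AVC = 44 - 12Q + Q^2.
At the minimum of AVC, MC = AVC. MC = 44 - 24Q + 3Q^2; setting MC = AVC gives 2Q^2 - 12Q = 0, so Q = 6. min AVC = 8.
For P < $8 the firm produces nothing.

$8 per unit, at Q = 6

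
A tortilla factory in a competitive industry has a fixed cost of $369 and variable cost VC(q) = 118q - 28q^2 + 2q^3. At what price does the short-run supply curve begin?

$20 per unit

Short-run supply begins at min AVC. From VC = 118q - 28q^2 + 2q^3, AVC = 118 - 28q + 2q^2.
dAVC/dq = -28 + 4q = 0 gives q = 7. min AVC = 118 - 28·7 + 2·7^2 = 20.
The firm shuts down for any P below $20.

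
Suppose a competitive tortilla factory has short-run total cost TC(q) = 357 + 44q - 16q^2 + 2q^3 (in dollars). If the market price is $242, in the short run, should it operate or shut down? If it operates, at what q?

Variable cost is VC = 44q - 16q^2 + 2q^3, so AVC = VC/q = 44 - 16q + 2q^2 and MC = dTC/dq = 44 - 32q + 6q^2.
AVC is minimized where dAVC/dq = -16 + 4q = 0, at q = 4; min AVC = 44 - 16·4 + 2·4^2 = $12.
Because $242 ≥ $12, revenue can cover variable cost; the firm operates.
P = MC gives -198 - 32q + 6q^2 = 0, with roots -11/3 and 9. Take the larger (rising MC): q* = 9.
Check: AVC at q = 9 is $62 ≤ P, so revenue covers variable cost.
Profit = P·q − TC = 242·9 − 915 = $1263.

Produce at q = 9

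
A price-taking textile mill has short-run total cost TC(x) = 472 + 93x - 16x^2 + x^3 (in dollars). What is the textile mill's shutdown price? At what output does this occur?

$29 per unit, at x = 8

The firm shuts down when price falls below the minimum of average variable cost. AVC = VC/x = 93 - 16x + x^2.
At the minimum of AVC, MC = AVC. MC = 93 - 32x + 3x^2; setting MC = AVC gives 2x^2 - 16x = 0, so x = 8. min AVC = 29.
For P < $29 the firm produces nothing.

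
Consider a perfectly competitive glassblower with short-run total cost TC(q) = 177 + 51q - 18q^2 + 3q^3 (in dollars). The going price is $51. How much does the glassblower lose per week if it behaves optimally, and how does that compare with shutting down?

Profit = -$81 at q = 4

AVC = 51 - 18q + 3q^2 has its minimum $24 at q = 3; price $51 clears that bar, so the firm operates.
MC = 51 - 36q + 9q^2. Setting P = MC and taking the root on the rising branch gives q* = 4.
TR = 51·4 = 204. TC = 177 + 108 = 285. Profit = 204 − 285 = -$81.
By producing, the firm covers all variable cost plus $96 of fixed cost; shutting down would lose the full $177.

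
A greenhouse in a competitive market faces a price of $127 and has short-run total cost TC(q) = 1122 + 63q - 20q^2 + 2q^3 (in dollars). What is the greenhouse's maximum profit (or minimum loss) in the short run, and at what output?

Profit = -$354 at q = 8

AVC = 63 - 20q + 2q^2; min AVC = $13 at q = 5. Since P = $127 ≥ min AVC, the firm produces.
With MC = 63 - 40q + 6q^2, P = MC on the upward-sloping part at q* = 8.
TR = 127·8 = 1016. TC = 1122 + 248 = 1370. Profit = 1016 − 1370 = -$354.
Shutting down would mean losing the fixed cost of $1122, so operating at a loss of $354 is better by $768.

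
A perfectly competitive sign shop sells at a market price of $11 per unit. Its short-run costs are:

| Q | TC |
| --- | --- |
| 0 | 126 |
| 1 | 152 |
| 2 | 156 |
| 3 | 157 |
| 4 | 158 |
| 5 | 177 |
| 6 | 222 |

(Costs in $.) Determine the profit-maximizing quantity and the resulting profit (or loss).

Compute π = P·Q − TC at each output: Q=0: -126; Q=1: -141; Q=2: -134; Q=3: -124; Q=4: -114; Q=5: -122; Q=6: -156.
Profit is maximized at Q = 4. AVC there is 32/4 = $8 ≤ P, so producing beats shutting down (which would give -$126).

Q = 4; profit = -$114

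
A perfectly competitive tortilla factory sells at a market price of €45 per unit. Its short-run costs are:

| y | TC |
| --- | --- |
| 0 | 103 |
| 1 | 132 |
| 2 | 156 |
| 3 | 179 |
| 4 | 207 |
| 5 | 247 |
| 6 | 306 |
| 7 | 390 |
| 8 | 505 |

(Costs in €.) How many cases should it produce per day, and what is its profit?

Tabulate TR − TC: y=0: -103; y=1: -87; y=2: -66; y=3: -44; y=4: -27; y=5: -22; y=6: -36; y=7: -75; y=8: -145.
Profit is maximized at y = 5. AVC there is 144/5 = €28.80 ≤ P, so producing beats shutting down (which would give -€103).

y = 5; profit = -€22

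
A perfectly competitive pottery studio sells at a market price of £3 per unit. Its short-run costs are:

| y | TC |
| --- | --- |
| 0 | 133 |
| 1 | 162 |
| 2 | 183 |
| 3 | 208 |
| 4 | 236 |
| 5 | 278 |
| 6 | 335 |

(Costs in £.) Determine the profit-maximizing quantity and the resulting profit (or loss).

Compute π = P·y − TC at each output: y=0: -133; y=1: -159; y=2: -177; y=3: -199; y=4: -224; y=5: -263; y=6: -317.
Profit is highest at y = 0. Equivalently, the lowest AVC in the table is 50/2 ≈ £25 at y = 2, and P = £3 falls below it — price never covers variable cost, so the firm shuts down and loses only its fixed cost.

y = 0 (shut down); profit = -£133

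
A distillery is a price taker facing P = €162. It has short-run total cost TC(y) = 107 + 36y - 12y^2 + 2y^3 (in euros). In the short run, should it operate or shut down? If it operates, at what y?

From TC, MC = TC'(y) = 36 - 24y + 6y^2 and AVC = VC/y = 36 - 12y + 2y^2.
The AVC parabola has its vertex at y = 12/4 = 3, where AVC = 36 - 12·3 + 2·3^2 = €18.
Because €162 ≥ €18, revenue can cover variable cost; the firm operates.
Solving P = MC: -126 - 24y + 6y^2 = 0 ⇒ y = -3 or 7. On the upward-sloping branch, y* = 7.
Check: AVC at y = 7 is €50 ≤ P, so revenue covers variable cost.
Profit = P·y − TC = 162·7 − 457 = €677.

Produce at y = 7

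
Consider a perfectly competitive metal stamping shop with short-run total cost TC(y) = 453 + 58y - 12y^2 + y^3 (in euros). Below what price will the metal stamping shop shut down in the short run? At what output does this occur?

€22 per unit, at y = 6

The shutdown price is the minimum of AVC. VC = 58y - 12y^2 + y^3, so AVC = 58 - 12y + y^2.
At the minimum of AVC, MC = AVC. MC = 58 - 24y + 3y^2; setting MC = AVC gives 2y^2 - 12y = 0, so y = 6. min AVC = 22.
The firm shuts down for any P below €22.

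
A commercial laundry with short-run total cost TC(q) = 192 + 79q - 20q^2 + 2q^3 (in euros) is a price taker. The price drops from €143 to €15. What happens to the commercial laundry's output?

Output falls from 8 to 0 (the firm shuts down)

AVC = 79 - 20q + 2q^2, minimized at q = 5 where min AVC = €29. MC = 79 - 40q + 6q^2.
At P = €143 ≥ min AVC, set P = MC on the rising branch: q = 8.
At P = €15 < min AVC = €29, price no longer covers variable cost at any output, so the firm shuts down: q = 0.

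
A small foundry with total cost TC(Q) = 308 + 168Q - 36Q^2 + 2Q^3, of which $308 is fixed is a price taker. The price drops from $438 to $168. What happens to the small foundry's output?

MC = 168 - 72Q + 6Q^2; the shutdown threshold is min AVC = $6 (at Q = 9).
With P = $438 above the shutdown price, P = MC gives Q = 15.
At P = $168 ≥ min AVC, set P = MC: Q = 12. The firm stays open but cuts output.

Output falls from 15 to 12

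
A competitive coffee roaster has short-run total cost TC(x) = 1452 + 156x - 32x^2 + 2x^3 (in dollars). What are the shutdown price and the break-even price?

AVC = 156 - 32x + 2x^2; minimized at x = 8, giving min AVC = $28. That is the shutdown price.
ATC = 1452/x + 156 - 32x + 2x^2. Setting dATC/dx = −1452/x^2 − 32 + 4x = 0 gives x = 11 (since 4·11^3 − 32·11^2 = 1452).
min ATC = 1452/11 + 156 − 32·11 + 2·11^2 = $178. That is the break-even price.
For $28 ≤ P < $178 the firm produces at a loss; below $28 it shuts down.

Shutdown price = $28; break-even price = $178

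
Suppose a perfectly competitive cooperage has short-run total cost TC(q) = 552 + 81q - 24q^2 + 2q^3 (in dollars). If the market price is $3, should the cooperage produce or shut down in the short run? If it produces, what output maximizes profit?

Shut down

Strip out fixed cost: VC = 81q - 24q^2 + 2q^3. Then AVC = 81 - 24q + 2q^2 and MC = 81 - 48q + 6q^2.
The AVC parabola has its vertex at q = 24/4 = 6, where AVC = 81 - 24·6 + 2·6^2 = $9.
Since P = $3 < min AVC = $9, price fails to cover variable cost at any output.
The firm minimizes its loss by shutting down and losing only its fixed cost of $552.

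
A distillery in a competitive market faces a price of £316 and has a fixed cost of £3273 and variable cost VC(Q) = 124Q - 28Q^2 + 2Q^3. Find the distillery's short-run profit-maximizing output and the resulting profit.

Profit = -£393 at Q = 12

AVC = 124 - 28Q + 2Q^2 has its minimum £26 at Q = 7; price £316 clears that bar, so the firm operates.
With MC = 124 - 56Q + 6Q^2, P = MC on the upward-sloping part at Q* = 12.
TR = 316·12 = 3792. TC = 3273 + 912 = 4185. Profit = 3792 − 4185 = -£393.
That loss of £393 beats the £3273 the firm would lose by shutting down; producing recovers £2880 of fixed cost.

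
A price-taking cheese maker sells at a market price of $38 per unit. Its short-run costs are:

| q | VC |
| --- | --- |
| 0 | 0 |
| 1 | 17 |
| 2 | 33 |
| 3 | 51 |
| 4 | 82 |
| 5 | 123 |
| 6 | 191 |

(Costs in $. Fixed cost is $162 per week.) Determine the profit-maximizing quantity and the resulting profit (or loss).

Tabulate TR − TC: q=0: -162; q=1: -141; q=2: -119; q=3: -99; q=4: -92; q=5: -95; q=6: -125.
Profit is maximized at q = 4. AVC there is 82/4 = $20.50 ≤ P, so producing beats shutting down (which would give -$162).

q = 4; profit = -$92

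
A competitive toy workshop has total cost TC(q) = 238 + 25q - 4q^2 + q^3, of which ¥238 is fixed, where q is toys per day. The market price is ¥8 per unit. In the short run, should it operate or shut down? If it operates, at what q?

Shut down

From TC, MC = TC'(q) = 25 - 8q + 3q^2 and AVC = VC/q = 25 - 4q + q^2.
AVC hits its minimum where MC = AVC, at q = 2, giving min AVC = 25 - 4·2 + 2^2 = ¥21.
With P < min AVC (¥8 < ¥21), every unit sold adds to the loss.
The firm minimizes its loss by shutting down and losing only its fixed cost of ¥238.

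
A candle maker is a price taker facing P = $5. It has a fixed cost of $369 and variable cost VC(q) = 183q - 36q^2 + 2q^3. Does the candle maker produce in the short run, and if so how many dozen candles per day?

Strip out fixed cost: VC = 183q - 36q^2 + 2q^3. Then AVC = 183 - 36q + 2q^2 and MC = 183 - 72q + 6q^2.
The AVC parabola has its vertex at q = 36/4 = 9, where AVC = 183 - 36·9 + 2·9^2 = $21.
Since P = $5 < min AVC = $21, price fails to cover variable cost at any output.
The firm minimizes its loss by shutting down and losing only its fixed cost of $369.

Shut down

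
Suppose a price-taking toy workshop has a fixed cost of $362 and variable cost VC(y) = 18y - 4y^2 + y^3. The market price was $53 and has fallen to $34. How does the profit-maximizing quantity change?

Output falls from 5 to 4

AVC = 18 - 4y + y^2, minimized at y = 2 where min AVC = $14. MC = 18 - 8y + 3y^2.
At P = $53 ≥ min AVC, set P = MC on the rising branch: y = 5.
At P = $34 ≥ min AVC, set P = MC: y = 4. The firm stays open but cuts output.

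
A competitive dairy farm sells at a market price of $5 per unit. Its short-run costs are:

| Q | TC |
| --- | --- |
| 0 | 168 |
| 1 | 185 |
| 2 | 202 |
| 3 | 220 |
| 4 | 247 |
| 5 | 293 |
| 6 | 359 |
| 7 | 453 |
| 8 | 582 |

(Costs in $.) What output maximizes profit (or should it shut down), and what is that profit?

Q = 0 (shut down); profit = -$168

Tabulate TR − TC: Q=0: -168; Q=1: -180; Q=2: -192; Q=3: -205; Q=4: -227; Q=5: -268; Q=6: -329; Q=7: -418; Q=8: -542.
Profit is highest at Q = 0. Equivalently, the lowest AVC in the table is 17/1 ≈ $17 at Q = 1, and P = $5 falls below it — price never covers variable cost, so the firm shuts down and loses only its fixed cost.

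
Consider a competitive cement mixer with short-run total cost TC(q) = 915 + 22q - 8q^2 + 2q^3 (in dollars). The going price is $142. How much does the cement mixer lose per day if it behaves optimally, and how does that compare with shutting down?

AVC = 22 - 8q + 2q^2 has its minimum $14 at q = 2; price $142 clears that bar, so the firm operates.
With MC = 22 - 16q + 6q^2, P = MC on the upward-sloping part at q* = 6.
TR = 142·6 = 852. TC = 915 + 276 = 1191. Profit = 852 − 1191 = -$339.
By producing, the firm covers all variable cost plus $576 of fixed cost; shutting down would lose the full $915.

Profit = -$339 at q = 6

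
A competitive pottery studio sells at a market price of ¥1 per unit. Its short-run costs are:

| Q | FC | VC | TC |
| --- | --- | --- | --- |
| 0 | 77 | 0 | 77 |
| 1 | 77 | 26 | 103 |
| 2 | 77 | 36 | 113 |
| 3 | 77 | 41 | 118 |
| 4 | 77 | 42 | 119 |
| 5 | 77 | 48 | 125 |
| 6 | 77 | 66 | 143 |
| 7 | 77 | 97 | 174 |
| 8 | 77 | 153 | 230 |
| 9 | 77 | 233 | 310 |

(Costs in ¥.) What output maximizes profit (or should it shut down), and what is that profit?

Profit at each row (π = 1Q − TC): Q=0: -77; Q=1: -102; Q=2: -111; Q=3: -115; Q=4: -115; Q=5: -120; Q=6: -137; Q=7: -167; Q=8: -222; Q=9: -301.
Profit is highest at Q = 0. Equivalently, the lowest AVC in the table is 48/5 ≈ ¥9.60 at Q = 5, and P = ¥1 falls below it — price never covers variable cost, so the firm shuts down and loses only its fixed cost.

Q = 0 (shut down); profit = -¥77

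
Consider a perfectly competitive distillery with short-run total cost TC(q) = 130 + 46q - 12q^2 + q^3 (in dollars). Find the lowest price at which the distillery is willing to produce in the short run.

Short-run supply begins at min AVC. From VC = 46q - 12q^2 + q^3, AVC = 46 - 12q + q^2.
At the minimum of AVC, MC = AVC. MC = 46 - 24q + 3q^2; setting MC = AVC gives 2q^2 - 12q = 0, so q = 6. min AVC = 10.
So the shutdown price is $10.

$10 per unit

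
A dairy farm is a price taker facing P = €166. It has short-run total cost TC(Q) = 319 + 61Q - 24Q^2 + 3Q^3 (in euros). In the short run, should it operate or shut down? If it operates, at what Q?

Strip out fixed cost: VC = 61Q - 24Q^2 + 3Q^3. Then AVC = 61 - 24Q + 3Q^2 and MC = 61 - 48Q + 9Q^2.
AVC is minimized where dAVC/dQ = -24 + 6Q = 0, at Q = 4; min AVC = 61 - 24·4 + 3·4^2 = €13.
Because €166 ≥ €13, revenue can cover variable cost; the firm operates.
P = MC gives -105 - 48Q + 9Q^2 = 0, with roots -5/3 and 7. Take the larger (rising MC): Q* = 7.
Check: AVC at Q = 7 is €40 ≤ P, so revenue covers variable cost.
Profit = P·Q − TC = 166·7 − 599 = €563.

Produce at Q = 7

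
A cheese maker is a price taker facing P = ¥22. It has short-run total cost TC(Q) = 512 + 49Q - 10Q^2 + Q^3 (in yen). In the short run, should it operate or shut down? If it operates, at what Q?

From TC, MC = TC'(Q) = 49 - 20Q + 3Q^2 and AVC = VC/Q = 49 - 10Q + Q^2.
AVC hits its minimum where MC = AVC, at Q = 5, giving min AVC = 49 - 10·5 + 5^2 = ¥24.
Since P = ¥22 < min AVC = ¥24, price fails to cover variable cost at any output.
The firm minimizes its loss by shutting down and losing only its fixed cost of ¥512.

Shut down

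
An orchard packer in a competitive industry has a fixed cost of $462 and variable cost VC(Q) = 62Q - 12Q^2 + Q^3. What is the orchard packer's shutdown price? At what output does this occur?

Short-run supply begins at min AVC. From VC = 62Q - 12Q^2 + Q^3, AVC = 62 - 12Q + Q^2.
dAVC/dQ = -12 + 2Q = 0 gives Q = 6. min AVC = 62 - 12·6 + 6^2 = 26.
The firm shuts down for any P below $26.

$26 per unit, at Q = 6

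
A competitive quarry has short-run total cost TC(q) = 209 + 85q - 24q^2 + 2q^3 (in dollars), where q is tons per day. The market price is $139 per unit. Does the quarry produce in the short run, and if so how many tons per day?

Strip out fixed cost: VC = 85q - 24q^2 + 2q^3. Then AVC = 85 - 24q + 2q^2 and MC = 85 - 48q + 6q^2.
AVC is minimized where dAVC/dq = -24 + 4q = 0, at q = 6; min AVC = 85 - 24·6 + 2·6^2 = $13.
Because $139 ≥ $13, revenue can cover variable cost; the firm operates.
Solving P = MC: -54 - 48q + 6q^2 = 0 ⇒ q = -1 or 9. On the upward-sloping branch, q* = 9.
Check: AVC at q = 9 is $31 ≤ P, so revenue covers variable cost.
Profit = P·q − TC = 139·9 − 488 = $763.

Produce at q = 9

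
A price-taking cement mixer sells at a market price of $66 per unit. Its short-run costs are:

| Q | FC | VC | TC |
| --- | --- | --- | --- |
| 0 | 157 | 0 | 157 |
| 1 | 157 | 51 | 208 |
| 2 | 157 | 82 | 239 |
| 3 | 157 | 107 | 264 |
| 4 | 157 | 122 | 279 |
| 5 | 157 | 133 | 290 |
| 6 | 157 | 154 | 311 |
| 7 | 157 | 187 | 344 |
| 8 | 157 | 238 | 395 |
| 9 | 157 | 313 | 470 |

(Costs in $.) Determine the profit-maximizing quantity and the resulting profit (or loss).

Profit at each row (π = 66Q − TC): Q=0: -157; Q=1: -142; Q=2: -107; Q=3: -66; Q=4: -15; Q=5: 40; Q=6: 85; Q=7: 118; Q=8: 133; Q=9: 124.
Profit is maximized at Q = 8. AVC there is 238/8 = $29.75 ≤ P, so producing beats shutting down (which would give -$157).

Q = 8; profit = $133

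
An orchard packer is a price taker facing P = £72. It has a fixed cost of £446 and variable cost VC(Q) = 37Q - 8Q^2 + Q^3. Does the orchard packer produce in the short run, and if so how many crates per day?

Produce at Q = 7

From TC, MC = TC'(Q) = 37 - 16Q + 3Q^2 and AVC = VC/Q = 37 - 8Q + Q^2.
AVC hits its minimum where MC = AVC, at Q = 4, giving min AVC = 37 - 8·4 + 4^2 = £21.
Since P = £72 ≥ min AVC = £21, price covers variable cost and the firm should produce.
Set P = MC: 72 = 37 - 16Q + 3Q^2 → -35 - 16Q + 3Q^2 = 0. The roots are Q = -5/3 and Q = 7; the profit-maximizing output is on the rising part of MC, so Q* = 7.
Check: AVC at Q = 7 is £30 ≤ P, so revenue covers variable cost.
Profit = P·Q − TC = 72·7 − 656 = -£152, a loss, but smaller than the £446 fixed cost the firm would lose by shutting down.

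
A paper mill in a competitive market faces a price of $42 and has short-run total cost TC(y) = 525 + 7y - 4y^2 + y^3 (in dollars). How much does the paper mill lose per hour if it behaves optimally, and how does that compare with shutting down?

AVC = 7 - 4y + y^2 has its minimum $3 at y = 2; price $42 clears that bar, so the firm operates.
MC = 7 - 8y + 3y^2. Setting P = MC and taking the root on the rising branch gives y* = 5.
TR = 42·5 = 210. TC = 525 + 60 = 585. Profit = 210 − 585 = -$375.
By producing, the firm covers all variable cost plus $150 of fixed cost; shutting down would lose the full $525.

Profit = -$375 at y = 5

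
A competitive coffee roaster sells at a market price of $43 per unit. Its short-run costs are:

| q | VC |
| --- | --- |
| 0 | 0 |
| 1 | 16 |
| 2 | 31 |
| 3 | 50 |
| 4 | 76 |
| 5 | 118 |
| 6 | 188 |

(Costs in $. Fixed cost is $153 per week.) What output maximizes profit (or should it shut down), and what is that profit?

Compute π = P·q − TC at each output: q=0: -153; q=1: -126; q=2: -98; q=3: -74; q=4: -57; q=5: -56; q=6: -83.
Profit is maximized at q = 5. AVC there is 118/5 = $23.60 ≤ P, so producing beats shutting down (which would give -$153).

q = 5; profit = -$56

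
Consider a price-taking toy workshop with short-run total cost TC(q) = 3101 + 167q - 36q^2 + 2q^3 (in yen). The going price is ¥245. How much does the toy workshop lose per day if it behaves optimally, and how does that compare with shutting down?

Profit = -¥397 at q = 13

AVC = 167 - 36q + 2q^2 has its minimum ¥5 at q = 9; price ¥245 clears that bar, so the firm operates.
With MC = 167 - 72q + 6q^2, P = MC on the upward-sloping part at q* = 13.
TR = 245·13 = 3185. TC = 3101 + 481 = 3582. Profit = 3185 − 3582 = -¥397.
That loss of ¥397 beats the ¥3101 the firm would lose by shutting down; producing recovers ¥2704 of fixed cost.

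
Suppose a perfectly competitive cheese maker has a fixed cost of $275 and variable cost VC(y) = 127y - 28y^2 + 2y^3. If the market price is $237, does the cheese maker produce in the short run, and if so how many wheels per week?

Produce at y = 11

Variable cost is VC = 127y - 28y^2 + 2y^3, so AVC = VC/y = 127 - 28y + 2y^2 and MC = dTC/dy = 127 - 56y + 6y^2.
The AVC parabola has its vertex at y = 28/4 = 7, where AVC = 127 - 28·7 + 2·7^2 = $29.
Because $237 ≥ $29, revenue can cover variable cost; the firm operates.
P = MC gives -110 - 56y + 6y^2 = 0, with roots -5/3 and 11. Take the larger (rising MC): y* = 11.
Check: AVC at y = 11 is $61 ≤ P, so revenue covers variable cost.
Profit = P·y − TC = 237·11 − 946 = $1661.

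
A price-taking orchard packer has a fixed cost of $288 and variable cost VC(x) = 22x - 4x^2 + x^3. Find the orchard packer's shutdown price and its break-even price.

Shutdown price = $18; break-even price = $82

Shutdown price = min AVC. AVC = 22 - 4x + x^2, with vertex at x = 2 and minimum $18.
ATC = 288/x + 22 - 4x + x^2. Setting dATC/dx = −288/x^2 − 4 + 2x = 0 gives x = 6 (since 2·6^3 − 4·6^2 = 288).
min ATC = 288/6 + 22 − 4·6 + 6^2 = $82. That is the break-even price.
Between these two prices the firm operates at a loss; above $82 it earns a profit.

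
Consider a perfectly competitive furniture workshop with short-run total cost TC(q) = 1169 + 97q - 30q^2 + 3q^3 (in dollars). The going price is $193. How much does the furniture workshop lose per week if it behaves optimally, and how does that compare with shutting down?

AVC = 97 - 30q + 3q^2; min AVC = $22 at q = 5. Since P = $193 ≥ min AVC, the firm produces.
With MC = 97 - 60q + 9q^2, P = MC on the upward-sloping part at q* = 8.
TR = 193·8 = 1544. TC = 1169 + 392 = 1561. Profit = 1544 − 1561 = -$17.
That loss of $17 beats the $1169 the firm would lose by shutting down; producing recovers $1152 of fixed cost.

Profit = -$17 at q = 8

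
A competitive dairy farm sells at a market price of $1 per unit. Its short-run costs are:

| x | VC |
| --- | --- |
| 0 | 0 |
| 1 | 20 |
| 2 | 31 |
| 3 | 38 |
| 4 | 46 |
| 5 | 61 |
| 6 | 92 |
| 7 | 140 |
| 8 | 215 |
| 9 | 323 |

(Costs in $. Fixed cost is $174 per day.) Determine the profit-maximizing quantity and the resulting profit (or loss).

x = 0 (shut down); profit = -$174

Profit at each row (π = 1x − TC): x=0: -174; x=1: -193; x=2: -203; x=3: -209; x=4: -216; x=5: -230; x=6: -260; x=7: -307; x=8: -381; x=9: -488.
Profit is highest at x = 0. Equivalently, the lowest AVC in the table is 46/4 ≈ $11.50 at x = 4, and P = $1 falls below it — price never covers variable cost, so the firm shuts down and loses only its fixed cost.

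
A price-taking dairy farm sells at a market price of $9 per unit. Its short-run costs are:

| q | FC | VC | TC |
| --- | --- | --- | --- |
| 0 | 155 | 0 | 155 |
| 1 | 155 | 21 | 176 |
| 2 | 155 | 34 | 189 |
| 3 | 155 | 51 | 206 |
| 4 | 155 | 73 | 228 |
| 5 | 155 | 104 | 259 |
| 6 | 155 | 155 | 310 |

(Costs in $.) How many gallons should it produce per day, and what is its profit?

q = 0 (shut down); profit = -$155

Tabulate TR − TC: q=0: -155; q=1: -167; q=2: -171; q=3: -179; q=4: -192; q=5: -214; q=6: -256.
Profit is highest at q = 0. Equivalently, the lowest AVC in the table is 34/2 ≈ $17 at q = 2, and P = $9 falls below it — price never covers variable cost, so the firm shuts down and loses only its fixed cost.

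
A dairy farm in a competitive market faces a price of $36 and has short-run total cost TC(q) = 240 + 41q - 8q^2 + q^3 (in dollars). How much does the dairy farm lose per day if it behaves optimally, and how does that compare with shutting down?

Profit = -$190 at q = 5

AVC = 41 - 8q + q^2; min AVC = $25 at q = 4. Since P = $36 ≥ min AVC, the firm produces.
With MC = 41 - 16q + 3q^2, P = MC on the upward-sloping part at q* = 5.
TR = 36·5 = 180. TC = 240 + 130 = 370. Profit = 180 − 370 = -$190.
By producing, the firm covers all variable cost plus $50 of fixed cost; shutting down would lose the full $240.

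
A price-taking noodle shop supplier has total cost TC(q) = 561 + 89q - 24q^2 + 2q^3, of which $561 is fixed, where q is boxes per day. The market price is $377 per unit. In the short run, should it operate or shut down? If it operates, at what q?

From TC, MC = TC'(q) = 89 - 48q + 6q^2 and AVC = VC/q = 89 - 24q + 2q^2.
AVC is minimized where dAVC/dq = -24 + 4q = 0, at q = 6; min AVC = 89 - 24·6 + 2·6^2 = $17.
P = $377 exceeds min AVC = $17, so the firm stays open.
P = MC gives -288 - 48q + 6q^2 = 0, with roots -4 and 12. Take the larger (rising MC): q* = 12.
Check: AVC at q = 12 is $89 ≤ P, so revenue covers variable cost.
Profit = P·q − TC = 377·12 − 1629 = $2895.

Produce at q = 12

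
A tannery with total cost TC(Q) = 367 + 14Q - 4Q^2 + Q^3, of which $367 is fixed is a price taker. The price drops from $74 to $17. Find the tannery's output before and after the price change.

MC = 14 - 8Q + 3Q^2; the shutdown threshold is min AVC = $10 (at Q = 2).
At P = $74 ≥ min AVC, set P = MC on the rising branch: Q = 6.
At P = $17 ≥ min AVC, set P = MC: Q = 3. The firm stays open but cuts output.

Output falls from 6 to 3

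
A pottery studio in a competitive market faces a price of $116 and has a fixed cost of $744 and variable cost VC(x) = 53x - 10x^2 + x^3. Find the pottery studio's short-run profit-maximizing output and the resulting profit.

Profit = -$96 at x = 9

AVC = 53 - 10x + x^2; min AVC = $28 at x = 5. Since P = $116 ≥ min AVC, the firm produces.
With MC = 53 - 20x + 3x^2, P = MC on the upward-sloping part at x* = 9.
TR = 116·9 = 1044. TC = 744 + 396 = 1140. Profit = 1044 − 1140 = -$96.
That loss of $96 beats the $744 the firm would lose by shutting down; producing recovers $648 of fixed cost.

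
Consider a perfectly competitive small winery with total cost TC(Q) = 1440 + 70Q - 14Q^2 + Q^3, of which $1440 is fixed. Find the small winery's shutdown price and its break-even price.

AVC = 70 - 14Q + Q^2; minimized at Q = 7, giving min AVC = $21. That is the shutdown price.
ATC = 1440/Q + 70 - 14Q + Q^2. Setting dATC/dQ = −1440/Q^2 − 14 + 2Q = 0 gives Q = 12 (since 2·12^3 − 14·12^2 = 1440).
min ATC = 1440/12 + 70 − 14·12 + 12^2 = $166. That is the break-even price.
For $21 ≤ P < $166 the firm produces at a loss; below $21 it shuts down.

Shutdown price = $21; break-even price = $166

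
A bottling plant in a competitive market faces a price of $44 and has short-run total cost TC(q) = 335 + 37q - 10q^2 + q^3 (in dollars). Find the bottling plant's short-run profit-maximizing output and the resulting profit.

Profit = -$139 at q = 7

AVC = 37 - 10q + q^2 has its minimum $12 at q = 5; price $44 clears that bar, so the firm operates.
MC = 37 - 20q + 3q^2. Setting P = MC and taking the root on the rising branch gives q* = 7.
TR = 44·7 = 308. TC = 335 + 112 = 447. Profit = 308 − 447 = -$139.
That loss of $139 beats the $335 the firm would lose by shutting down; producing recovers $196 of fixed cost.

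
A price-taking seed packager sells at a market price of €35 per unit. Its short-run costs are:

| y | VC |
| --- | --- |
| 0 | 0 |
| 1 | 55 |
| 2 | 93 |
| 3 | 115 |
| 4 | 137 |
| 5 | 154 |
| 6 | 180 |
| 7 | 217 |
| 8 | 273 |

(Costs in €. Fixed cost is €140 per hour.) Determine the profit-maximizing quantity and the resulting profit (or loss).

y = 6; profit = -€110

Profit at each row (π = 35y − TC): y=0: -140; y=1: -160; y=2: -163; y=3: -150; y=4: -137; y=5: -119; y=6: -110; y=7: -112; y=8: -133.
Profit is maximized at y = 6. AVC there is 180/6 = €30 ≤ P, so producing beats shutting down (which would give -€140).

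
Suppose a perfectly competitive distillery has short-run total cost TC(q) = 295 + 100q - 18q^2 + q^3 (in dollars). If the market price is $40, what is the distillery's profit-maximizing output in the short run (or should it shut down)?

Produce at q = 10

Strip out fixed cost: VC = 100q - 18q^2 + q^3. Then AVC = 100 - 18q + q^2 and MC = 100 - 36q + 3q^2.
AVC hits its minimum where MC = AVC, at q = 9, giving min AVC = 100 - 18·9 + 9^2 = $19.
Because $40 ≥ $19, revenue can cover variable cost; the firm operates.
P = MC gives 60 - 36q + 3q^2 = 0, with roots 2 and 10. Take the larger (rising MC): q* = 10.
Check: AVC at q = 10 is $20 ≤ P, so revenue covers variable cost.
Profit = P·q − TC = 40·10 − 495 = -$95, a loss, but smaller than the $295 fixed cost the firm would lose by shutting down.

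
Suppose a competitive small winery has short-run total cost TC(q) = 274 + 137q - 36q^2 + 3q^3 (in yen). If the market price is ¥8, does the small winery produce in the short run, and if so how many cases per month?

Strip out fixed cost: VC = 137q - 36q^2 + 3q^3. Then AVC = 137 - 36q + 3q^2 and MC = 137 - 72q + 9q^2.
AVC is minimized where dAVC/dq = -36 + 6q = 0, at q = 6; min AVC = 137 - 36·6 + 3·6^2 = ¥29.
Since P = ¥8 < min AVC = ¥29, price fails to cover variable cost at any output.
Shutting down limits the loss to fixed cost, ¥274.

Shut down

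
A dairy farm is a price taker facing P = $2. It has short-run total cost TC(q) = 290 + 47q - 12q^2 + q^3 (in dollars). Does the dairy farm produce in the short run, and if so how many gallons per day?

Variable cost is VC = 47q - 12q^2 + q^3, so AVC = VC/q = 47 - 12q + q^2 and MC = dTC/dq = 47 - 24q + 3q^2.
AVC is minimized where dAVC/dq = -12 + 2q = 0, at q = 6; min AVC = 47 - 12·6 + 6^2 = $11.
P = $2 lies below min AVC = $11; no output level covers variable cost.
Shutting down limits the loss to fixed cost, $290.

Shut down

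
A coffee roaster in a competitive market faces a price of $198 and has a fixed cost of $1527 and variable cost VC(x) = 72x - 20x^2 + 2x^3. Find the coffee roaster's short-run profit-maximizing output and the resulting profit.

AVC = 72 - 20x + 2x^2 has its minimum $22 at x = 5; price $198 clears that bar, so the firm operates.
With MC = 72 - 40x + 6x^2, P = MC on the upward-sloping part at x* = 9.
TR = 198·9 = 1782. TC = 1527 + 486 = 2013. Profit = 1782 − 2013 = -$231.
By producing, the firm covers all variable cost plus $1296 of fixed cost; shutting down would lose the full $1527.

Profit = -$231 at x = 9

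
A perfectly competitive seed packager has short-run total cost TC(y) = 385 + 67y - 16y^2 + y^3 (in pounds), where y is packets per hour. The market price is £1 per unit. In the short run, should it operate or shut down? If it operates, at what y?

Shut down

From TC, MC = TC'(y) = 67 - 32y + 3y^2 and AVC = VC/y = 67 - 16y + y^2.
AVC is minimized where dAVC/dy = -16 + 2y = 0, at y = 8; min AVC = 67 - 16·8 + 8^2 = £3.
With P < min AVC (£1 < £3), every unit sold adds to the loss.
Best response: produce nothing and absorb the £385 fixed cost.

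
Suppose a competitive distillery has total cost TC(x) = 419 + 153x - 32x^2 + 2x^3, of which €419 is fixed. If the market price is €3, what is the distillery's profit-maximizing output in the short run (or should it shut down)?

Variable cost is VC = 153x - 32x^2 + 2x^3, so AVC = VC/x = 153 - 32x + 2x^2 and MC = dTC/dx = 153 - 64x + 6x^2.
AVC is minimized where dAVC/dx = -32 + 4x = 0, at x = 8; min AVC = 153 - 32·8 + 2·8^2 = €25.
With P < min AVC (€3 < €25), every unit sold adds to the loss.
Shutting down limits the loss to fixed cost, €419.

Shut down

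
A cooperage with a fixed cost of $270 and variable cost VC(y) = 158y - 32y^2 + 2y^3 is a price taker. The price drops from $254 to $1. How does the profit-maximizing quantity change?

AVC = 158 - 32y + 2y^2, minimized at y = 8 where min AVC = $30. MC = 158 - 64y + 6y^2.
With P = $254 above the shutdown price, P = MC gives y = 12.
At P = $1 < min AVC = $30, price no longer covers variable cost at any output, so the firm shuts down: y = 0.

Output falls from 12 to 0 (the firm shuts down)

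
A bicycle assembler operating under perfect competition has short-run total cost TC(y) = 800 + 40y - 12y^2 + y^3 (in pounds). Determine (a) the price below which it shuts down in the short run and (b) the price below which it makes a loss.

Shutdown price = £4; break-even price = £100

AVC = 40 - 12y + y^2; minimized at y = 6, giving min AVC = £4. That is the shutdown price.
ATC = 800/y + 40 - 12y + y^2. Setting dATC/dy = −800/y^2 − 12 + 2y = 0 gives y = 10 (since 2·10^3 − 12·10^2 = 800).
min ATC = 800/10 + 40 − 12·10 + 10^2 = £100. That is the break-even price.
Between these two prices the firm operates at a loss; above £100 it earns a profit.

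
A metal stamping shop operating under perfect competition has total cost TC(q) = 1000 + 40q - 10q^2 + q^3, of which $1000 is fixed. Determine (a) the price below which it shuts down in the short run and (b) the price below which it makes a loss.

Shutdown price = $15; break-even price = $140

AVC = 40 - 10q + q^2; minimized at q = 5, giving min AVC = $15. That is the shutdown price.
ATC = 1000/q + 40 - 10q + q^2. Setting dATC/dq = −1000/q^2 − 10 + 2q = 0 gives q = 10 (since 2·10^3 − 10·10^2 = 1000).
min ATC = 1000/10 + 40 − 10·10 + 10^2 = $140. That is the break-even price.
For $15 ≤ P < $140 the firm produces at a loss; below $15 it shuts down.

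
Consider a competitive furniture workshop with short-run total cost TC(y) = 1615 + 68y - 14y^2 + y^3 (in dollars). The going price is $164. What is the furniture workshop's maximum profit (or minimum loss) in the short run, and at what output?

AVC = 68 - 14y + y^2 has its minimum $19 at y = 7; price $164 clears that bar, so the firm operates.
With MC = 68 - 28y + 3y^2, P = MC on the upward-sloping part at y* = 12.
TR = 164·12 = 1968. TC = 1615 + 528 = 2143. Profit = 1968 − 2143 = -$175.
By producing, the firm covers all variable cost plus $1440 of fixed cost; shutting down would lose the full $1615.

Profit = -$175 at y = 12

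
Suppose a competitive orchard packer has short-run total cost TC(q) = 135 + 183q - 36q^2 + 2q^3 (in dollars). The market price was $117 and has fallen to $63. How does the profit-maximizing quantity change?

MC = 183 - 72q + 6q^2; the shutdown threshold is min AVC = $21 (at q = 9).
At P = $117 ≥ min AVC, set P = MC on the rising branch: q = 11.
At P = $63 ≥ min AVC, set P = MC: q = 10. The firm stays open but cuts output.

Output falls from 11 to 10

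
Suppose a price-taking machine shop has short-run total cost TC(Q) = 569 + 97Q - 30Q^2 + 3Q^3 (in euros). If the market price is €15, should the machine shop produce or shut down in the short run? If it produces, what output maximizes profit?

Variable cost is VC = 97Q - 30Q^2 + 3Q^3, so AVC = VC/Q = 97 - 30Q + 3Q^2 and MC = dTC/dQ = 97 - 60Q + 9Q^2.
AVC is minimized where dAVC/dQ = -30 + 6Q = 0, at Q = 5; min AVC = 97 - 30·5 + 3·5^2 = €22.
With P < min AVC (€15 < €22), every unit sold adds to the loss.
Shutting down limits the loss to fixed cost, €569.

Shut down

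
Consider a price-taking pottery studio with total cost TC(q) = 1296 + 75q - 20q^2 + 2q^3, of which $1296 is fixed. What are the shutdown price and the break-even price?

Shutdown price = min AVC. AVC = 75 - 20q + 2q^2, with vertex at q = 5 and minimum $25.
ATC = 1296/q + 75 - 20q + 2q^2. Setting dATC/dq = −1296/q^2 − 20 + 4q = 0 gives q = 9 (since 4·9^3 − 20·9^2 = 1296).
min ATC = 1296/9 + 75 − 20·9 + 2·9^2 = $201. That is the break-even price.
Between these two prices the firm operates at a loss; above $201 it earns a profit.

Shutdown price = $25; break-even price = $201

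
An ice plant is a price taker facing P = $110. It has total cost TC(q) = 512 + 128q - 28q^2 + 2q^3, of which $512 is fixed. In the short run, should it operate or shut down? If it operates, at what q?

From TC, MC = TC'(q) = 128 - 56q + 6q^2 and AVC = VC/q = 128 - 28q + 2q^2.
AVC hits its minimum where MC = AVC, at q = 7, giving min AVC = 128 - 28·7 + 2·7^2 = $30.
P = $110 exceeds min AVC = $30, so the firm stays open.
Set P = MC: 110 = 128 - 56q + 6q^2 → 18 - 56q + 6q^2 = 0. The roots are q = 1/3 and q = 9; the profit-maximizing output is on the rising part of MC, so q* = 9.
Check: AVC at q = 9 is $38 ≤ P, so revenue covers variable cost.
Profit = P·q − TC = 110·9 − 854 = $136.

Produce at q = 9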